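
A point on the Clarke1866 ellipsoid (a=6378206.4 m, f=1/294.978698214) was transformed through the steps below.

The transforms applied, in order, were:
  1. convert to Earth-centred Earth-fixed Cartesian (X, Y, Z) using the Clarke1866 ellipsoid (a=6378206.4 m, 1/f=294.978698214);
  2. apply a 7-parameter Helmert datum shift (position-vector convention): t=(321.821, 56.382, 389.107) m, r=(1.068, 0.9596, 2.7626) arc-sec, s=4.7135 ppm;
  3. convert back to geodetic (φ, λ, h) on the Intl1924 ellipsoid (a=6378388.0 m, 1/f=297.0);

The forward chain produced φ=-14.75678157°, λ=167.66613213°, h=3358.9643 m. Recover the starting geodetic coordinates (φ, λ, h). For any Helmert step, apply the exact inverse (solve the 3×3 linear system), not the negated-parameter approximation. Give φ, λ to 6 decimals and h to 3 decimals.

φ=-14.760461°, λ=167.666575°, h=3911.527 m

start: φ=-14.756782°, λ=167.666132°, h=3358.964 m
→ ECEF (a=6378388.000, f=1/297.0): X=-6030128.9998, Y=1318515.1246, Z=-1614965.5180
→ Helmert⁻¹: X=-6030397.2216, Y=1318524.9319, Z=-1615381.8932
→ geod (Bowring, a=6378206.400): φ=-14.76046100°, λ=167.66657500°, h=3911.5270 m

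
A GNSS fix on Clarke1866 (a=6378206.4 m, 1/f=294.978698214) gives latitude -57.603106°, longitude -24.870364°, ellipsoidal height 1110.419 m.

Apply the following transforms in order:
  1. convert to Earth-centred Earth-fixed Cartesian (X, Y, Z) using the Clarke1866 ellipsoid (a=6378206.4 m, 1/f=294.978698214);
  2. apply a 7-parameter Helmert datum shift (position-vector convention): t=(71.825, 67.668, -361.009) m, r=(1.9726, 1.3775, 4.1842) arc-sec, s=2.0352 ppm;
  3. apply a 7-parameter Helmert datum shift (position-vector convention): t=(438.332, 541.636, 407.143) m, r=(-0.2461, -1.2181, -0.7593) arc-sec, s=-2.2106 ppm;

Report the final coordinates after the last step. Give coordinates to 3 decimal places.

X=3108982.292 m, Y=-1440235.934 m, Z=-5362888.666 m

start: φ=-57.603106°, λ=-24.870364°, h=1110.419 m
→ ECEF (a=6378206.400, f=1/294.978698214): X=3108452.8955, Y=-1440941.9931, Z=-5362921.2784
→ Helmert 7p (PV): X=3108524.4619, Y=-1440762.9128, Z=-5363327.7416
→ Helmert 7p (PV): X=3108982.2916, Y=-1440235.9340, Z=-5362888.6660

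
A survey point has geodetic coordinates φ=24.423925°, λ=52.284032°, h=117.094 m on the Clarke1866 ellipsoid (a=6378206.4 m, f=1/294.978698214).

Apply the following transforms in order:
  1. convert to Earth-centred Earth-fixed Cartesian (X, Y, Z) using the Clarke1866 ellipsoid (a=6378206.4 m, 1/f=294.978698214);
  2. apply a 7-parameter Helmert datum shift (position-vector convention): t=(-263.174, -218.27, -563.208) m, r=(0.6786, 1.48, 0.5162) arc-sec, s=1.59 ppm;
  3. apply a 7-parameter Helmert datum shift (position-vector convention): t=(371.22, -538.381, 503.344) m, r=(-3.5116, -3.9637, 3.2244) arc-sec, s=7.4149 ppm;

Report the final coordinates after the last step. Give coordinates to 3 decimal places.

X=3554827.265 m, Y=4596113.454 m, Z=2620948.426 m

start: φ=24.423925°, λ=52.284032°, h=117.094 m
→ ECEF (a=6378206.400, f=1/294.978698214): X=3554802.1190, Y=4596728.2616, Z=2621005.0242
→ Helmert 7p (PV): X=3554551.8997, Y=4596517.5737, Z=2620435.6000
→ Helmert 7p (PV): X=3554827.2654, Y=4596113.4543, Z=2620948.4261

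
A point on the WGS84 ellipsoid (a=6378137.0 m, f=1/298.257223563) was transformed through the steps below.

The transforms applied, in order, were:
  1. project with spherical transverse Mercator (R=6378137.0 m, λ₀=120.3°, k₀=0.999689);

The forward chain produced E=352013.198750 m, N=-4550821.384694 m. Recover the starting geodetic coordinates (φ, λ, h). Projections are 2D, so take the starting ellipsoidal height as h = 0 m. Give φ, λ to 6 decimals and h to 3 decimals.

φ=-40.817963°, λ=124.479185°, h=0.000 m

start: E=352013.1988, N=-4550821.3847 m
→ tm⁻¹: φ=-40.81796300°, λ=124.47918500°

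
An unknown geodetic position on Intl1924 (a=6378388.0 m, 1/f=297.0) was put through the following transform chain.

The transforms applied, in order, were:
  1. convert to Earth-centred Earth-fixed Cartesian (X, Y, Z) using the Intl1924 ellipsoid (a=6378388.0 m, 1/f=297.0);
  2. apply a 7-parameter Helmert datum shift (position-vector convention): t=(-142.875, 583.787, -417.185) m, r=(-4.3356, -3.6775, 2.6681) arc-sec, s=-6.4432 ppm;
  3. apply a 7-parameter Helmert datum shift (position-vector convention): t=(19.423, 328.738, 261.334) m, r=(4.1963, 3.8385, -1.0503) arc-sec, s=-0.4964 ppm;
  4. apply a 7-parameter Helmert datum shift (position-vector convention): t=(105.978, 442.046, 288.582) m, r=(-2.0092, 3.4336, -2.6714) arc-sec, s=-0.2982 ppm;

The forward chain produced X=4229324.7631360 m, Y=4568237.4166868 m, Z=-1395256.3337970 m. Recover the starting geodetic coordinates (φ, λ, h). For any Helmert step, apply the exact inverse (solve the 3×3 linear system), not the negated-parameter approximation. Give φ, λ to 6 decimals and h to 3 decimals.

start: X=4229324.7631, Y=4568237.4167, Z=-1395256.3338 m
→ Helmert⁻¹: X=4229184.1156, Y=4567865.0990, Z=-1395430.4356
→ Helmert⁻¹: X=4229169.5076, Y=4567531.7687, Z=-1395706.6823
→ Helmert⁻¹: X=4229373.8316, Y=4566952.0275, Z=-1395277.8977
→ geod (Bowring, a=6378388.000): φ=-12.71719200°, λ=47.19777200°, h=1629.8000 m

φ=-12.717192°, λ=47.197772°, h=1629.800 m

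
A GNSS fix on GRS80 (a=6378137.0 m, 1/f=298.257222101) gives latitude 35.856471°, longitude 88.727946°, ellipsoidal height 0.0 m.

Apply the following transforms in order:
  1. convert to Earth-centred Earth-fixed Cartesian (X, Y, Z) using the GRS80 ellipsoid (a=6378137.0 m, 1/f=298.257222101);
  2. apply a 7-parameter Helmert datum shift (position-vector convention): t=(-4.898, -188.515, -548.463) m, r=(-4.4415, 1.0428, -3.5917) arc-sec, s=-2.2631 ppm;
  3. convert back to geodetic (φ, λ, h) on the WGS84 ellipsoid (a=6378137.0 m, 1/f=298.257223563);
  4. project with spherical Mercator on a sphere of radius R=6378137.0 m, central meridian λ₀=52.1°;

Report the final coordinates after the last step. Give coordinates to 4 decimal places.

start: φ=35.856471°, λ=88.727946°, h=0.000 m
→ ECEF (a=6378137.000, f=1/298.257222101): X=114891.1076, Y=5174068.0569, Z=3715295.8482
→ Helmert 7p (PV): X=114994.8289, Y=5173945.8332, Z=3714626.9833
→ geod (Bowring, a=6378137.000): φ=35.85221783°, λ=88.72676793°, h=-488.9439 m
→ merc (R=6378137.0, λ₀=52.1°): E=4077273.1551, N=4280305.7799

E=4077273.1551 m, N=4280305.7799 m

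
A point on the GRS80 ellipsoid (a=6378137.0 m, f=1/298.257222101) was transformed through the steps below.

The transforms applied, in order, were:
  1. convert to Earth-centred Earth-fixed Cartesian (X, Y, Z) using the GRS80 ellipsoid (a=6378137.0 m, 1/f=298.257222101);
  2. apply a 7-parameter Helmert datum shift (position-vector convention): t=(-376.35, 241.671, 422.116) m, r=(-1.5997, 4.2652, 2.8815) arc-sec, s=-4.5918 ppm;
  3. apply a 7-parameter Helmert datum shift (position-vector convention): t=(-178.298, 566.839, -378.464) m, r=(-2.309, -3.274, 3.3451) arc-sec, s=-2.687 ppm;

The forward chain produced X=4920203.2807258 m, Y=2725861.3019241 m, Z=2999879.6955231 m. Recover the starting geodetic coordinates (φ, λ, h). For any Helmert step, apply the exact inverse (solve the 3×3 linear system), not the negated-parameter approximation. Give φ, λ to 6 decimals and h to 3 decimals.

start: X=4920203.2807, Y=2725861.3019, Z=2999879.6955 m
→ Helmert⁻¹: X=4920486.6174, Y=2725188.4023, Z=3000218.6260
→ Helmert⁻¹: X=4920861.5959, Y=2724867.2336, Z=2999933.1724
→ geod (Bowring, a=6378137.000): φ=28.23233300°, λ=28.97495800°, h=1519.5390 m

φ=28.232333°, λ=28.974958°, h=1519.539 m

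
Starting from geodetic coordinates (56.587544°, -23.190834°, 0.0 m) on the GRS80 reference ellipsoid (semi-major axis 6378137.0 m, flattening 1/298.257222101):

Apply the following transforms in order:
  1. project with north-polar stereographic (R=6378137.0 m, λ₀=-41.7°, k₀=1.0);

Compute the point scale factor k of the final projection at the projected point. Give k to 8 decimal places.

1.09007974

start: φ=56.587544°, λ=-23.190834°, h=0.000 m
→ into stereo (λ₀=-41.7°): φ=56.58754400°, λ−λ₀=18.50916600°
scale k = 1.09007974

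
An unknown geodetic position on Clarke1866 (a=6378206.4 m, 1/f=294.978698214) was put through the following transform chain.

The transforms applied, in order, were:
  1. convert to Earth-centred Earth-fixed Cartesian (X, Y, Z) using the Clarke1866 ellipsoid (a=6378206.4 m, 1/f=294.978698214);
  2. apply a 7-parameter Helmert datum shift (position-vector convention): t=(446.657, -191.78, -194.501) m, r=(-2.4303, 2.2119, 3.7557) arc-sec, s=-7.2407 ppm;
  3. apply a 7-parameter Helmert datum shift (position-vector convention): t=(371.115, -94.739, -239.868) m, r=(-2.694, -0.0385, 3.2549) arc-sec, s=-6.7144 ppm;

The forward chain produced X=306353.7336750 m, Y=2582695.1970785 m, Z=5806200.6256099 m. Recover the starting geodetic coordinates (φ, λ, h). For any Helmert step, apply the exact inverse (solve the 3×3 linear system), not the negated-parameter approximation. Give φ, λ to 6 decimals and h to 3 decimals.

start: X=306353.7337, Y=2582695.1971, Z=5806200.6256 m
→ Helmert⁻¹: X=306026.5129, Y=2582726.6107, Z=5806513.1562
→ Helmert⁻¹: X=305566.8281, Y=2582863.1112, Z=5806783.4113
→ geod (Bowring, a=6378206.400): φ=66.01703800°, λ=83.25295700°, h=2466.2250 m

φ=66.017038°, λ=83.252957°, h=2466.225 m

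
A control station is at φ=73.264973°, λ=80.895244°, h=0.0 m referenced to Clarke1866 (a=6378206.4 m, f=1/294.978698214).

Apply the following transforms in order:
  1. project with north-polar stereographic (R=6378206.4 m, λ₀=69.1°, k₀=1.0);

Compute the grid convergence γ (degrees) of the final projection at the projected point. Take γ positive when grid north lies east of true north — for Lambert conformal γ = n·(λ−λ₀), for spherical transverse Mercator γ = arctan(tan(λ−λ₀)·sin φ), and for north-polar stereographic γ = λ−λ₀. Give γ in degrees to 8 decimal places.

11.79524400

start: φ=73.264973°, λ=80.895244°, h=0.000 m
→ into stereo (λ₀=69.1°): φ=73.26497300°, λ−λ₀=11.79524400°
convergence γ = 11.79524400°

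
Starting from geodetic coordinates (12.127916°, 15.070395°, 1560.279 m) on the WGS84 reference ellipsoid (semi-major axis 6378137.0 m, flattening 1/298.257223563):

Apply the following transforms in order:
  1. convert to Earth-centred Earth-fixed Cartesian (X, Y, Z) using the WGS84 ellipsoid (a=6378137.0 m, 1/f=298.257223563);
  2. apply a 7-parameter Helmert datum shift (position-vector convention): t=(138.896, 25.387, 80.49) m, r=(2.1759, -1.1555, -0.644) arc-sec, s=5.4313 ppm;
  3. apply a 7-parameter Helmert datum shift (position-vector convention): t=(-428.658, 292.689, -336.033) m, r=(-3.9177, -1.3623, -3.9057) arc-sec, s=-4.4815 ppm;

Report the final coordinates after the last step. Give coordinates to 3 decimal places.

X=6023414.941 m, Y=1622172.853 m, Z=1331373.802 m

start: φ=12.127916°, λ=15.070395°, h=1560.279 m
→ ECEF (a=6378137.000, f=1/298.257223563): X=6023679.4606, Y=1621974.8599, Z=1331568.2472
→ Helmert 7p (PV): X=6023848.6777, Y=1621976.2022, Z=1331706.8247
→ Helmert 7p (PV): X=6023414.9410, Y=1622172.8528, Z=1331373.8017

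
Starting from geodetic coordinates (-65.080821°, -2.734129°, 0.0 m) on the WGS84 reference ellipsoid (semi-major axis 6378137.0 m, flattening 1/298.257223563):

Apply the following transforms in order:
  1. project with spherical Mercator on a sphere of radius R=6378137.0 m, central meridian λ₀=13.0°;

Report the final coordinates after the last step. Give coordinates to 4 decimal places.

start: φ=-65.080821°, λ=-2.734129°, h=0.000 m
→ merc (R=6378137.0, λ₀=13.0°): E=-1751515.2284, N=-9629692.3848

E=-1751515.2284 m, N=-9629692.3848 m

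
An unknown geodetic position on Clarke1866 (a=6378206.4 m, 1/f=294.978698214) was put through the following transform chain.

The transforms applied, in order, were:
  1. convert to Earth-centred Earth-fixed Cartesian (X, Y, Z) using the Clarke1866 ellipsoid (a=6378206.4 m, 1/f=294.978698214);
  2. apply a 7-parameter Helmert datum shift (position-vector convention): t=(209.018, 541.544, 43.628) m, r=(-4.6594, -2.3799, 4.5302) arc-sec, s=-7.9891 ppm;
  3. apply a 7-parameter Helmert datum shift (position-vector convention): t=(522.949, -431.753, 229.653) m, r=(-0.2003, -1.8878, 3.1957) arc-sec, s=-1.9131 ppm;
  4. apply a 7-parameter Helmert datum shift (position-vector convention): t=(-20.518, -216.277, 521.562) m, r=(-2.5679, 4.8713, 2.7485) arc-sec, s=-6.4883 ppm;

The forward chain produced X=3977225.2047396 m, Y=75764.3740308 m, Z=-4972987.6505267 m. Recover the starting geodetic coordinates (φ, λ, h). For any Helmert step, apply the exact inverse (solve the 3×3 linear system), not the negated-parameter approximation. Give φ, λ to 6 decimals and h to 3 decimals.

φ=-51.542104°, λ=1.092722°, h=3545.529 m

start: X=3977225.2047, Y=75764.3740, Z=-4972987.6505 m
→ Helmert⁻¹: X=3977389.9976, Y=75990.0620, Z=-4973446.6034
→ Helmert⁻¹: X=3976830.3188, Y=76365.1773, Z=-4973722.0946
→ Helmert⁻¹: X=3976597.3479, Y=75849.2572, Z=-4973849.6277
→ geod (Bowring, a=6378206.400): φ=-51.54210400°, λ=1.09272200°, h=3545.5290 m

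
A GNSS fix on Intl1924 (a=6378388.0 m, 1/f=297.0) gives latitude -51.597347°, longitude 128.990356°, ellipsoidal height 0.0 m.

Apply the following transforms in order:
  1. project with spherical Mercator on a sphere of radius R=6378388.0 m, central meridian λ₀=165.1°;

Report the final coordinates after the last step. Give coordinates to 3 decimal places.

start: φ=-51.597347°, λ=128.990356°, h=0.000 m
→ merc (R=6378388.0, λ₀=165.1°): E=-4019865.3711, N=-6727910.2768

E=-4019865.371 m, N=-6727910.277 m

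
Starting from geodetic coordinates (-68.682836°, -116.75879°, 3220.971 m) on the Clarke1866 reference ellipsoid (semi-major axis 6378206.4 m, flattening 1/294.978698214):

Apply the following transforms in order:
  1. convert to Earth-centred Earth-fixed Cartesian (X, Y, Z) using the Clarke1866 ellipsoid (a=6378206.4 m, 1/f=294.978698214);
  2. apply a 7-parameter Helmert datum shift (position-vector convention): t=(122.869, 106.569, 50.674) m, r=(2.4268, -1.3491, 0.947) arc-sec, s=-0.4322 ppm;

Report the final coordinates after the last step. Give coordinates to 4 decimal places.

start: φ=-68.682836°, λ=-116.758790°, h=3220.971 m
→ ECEF (a=6378206.400, f=1/294.978698214): X=-1047554.9415, Y=-2077517.8780, Z=-5922017.2412
→ Helmert 7p (PV): X=-1047383.3478, Y=-2077345.5454, Z=-5921995.3023

X=-1047383.3478 m, Y=-2077345.5454 m, Z=-5921995.3023 m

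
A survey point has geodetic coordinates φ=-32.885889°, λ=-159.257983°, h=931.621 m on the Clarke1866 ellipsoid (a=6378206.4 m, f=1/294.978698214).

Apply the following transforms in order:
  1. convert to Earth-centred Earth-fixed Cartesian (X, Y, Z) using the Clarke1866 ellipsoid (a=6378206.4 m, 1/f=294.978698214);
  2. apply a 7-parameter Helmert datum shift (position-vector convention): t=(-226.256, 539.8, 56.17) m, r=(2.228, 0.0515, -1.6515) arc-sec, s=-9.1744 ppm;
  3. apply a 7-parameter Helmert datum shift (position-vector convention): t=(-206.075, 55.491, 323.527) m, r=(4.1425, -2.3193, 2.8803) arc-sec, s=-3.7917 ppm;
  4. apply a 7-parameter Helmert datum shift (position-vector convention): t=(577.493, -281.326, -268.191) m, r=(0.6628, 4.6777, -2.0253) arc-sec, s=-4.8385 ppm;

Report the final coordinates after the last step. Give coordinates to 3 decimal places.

X=-5014512.408 m, Y=-1898616.107 m, Z=-3443495.074 m

start: φ=-32.885889°, λ=-159.257983°, h=931.621 m
→ ECEF (a=6378206.400, f=1/294.978698214): X=-5014699.2943, Y=-1899100.6633, Z=-3443661.7447
→ Helmert 7p (PV): X=-5014895.6086, Y=-1898466.0925, Z=-3443593.2424
→ Helmert 7p (PV): X=-5015017.4378, Y=-1898404.2725, Z=-3443351.1745
→ Helmert 7p (PV): X=-5014512.4082, Y=-1898616.1065, Z=-3443495.0744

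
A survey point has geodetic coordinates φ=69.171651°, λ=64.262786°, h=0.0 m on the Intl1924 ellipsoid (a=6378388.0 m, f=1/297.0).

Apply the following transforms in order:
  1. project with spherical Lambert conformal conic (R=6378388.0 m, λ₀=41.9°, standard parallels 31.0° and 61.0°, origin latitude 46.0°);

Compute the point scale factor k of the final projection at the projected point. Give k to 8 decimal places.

1.06332075

start: φ=69.171651°, λ=64.262786°, h=0.000 m
→ into lcc (λ₀=41.9°): φ=69.17165100°, λ−λ₀=22.36278600°
scale k = 1.06332075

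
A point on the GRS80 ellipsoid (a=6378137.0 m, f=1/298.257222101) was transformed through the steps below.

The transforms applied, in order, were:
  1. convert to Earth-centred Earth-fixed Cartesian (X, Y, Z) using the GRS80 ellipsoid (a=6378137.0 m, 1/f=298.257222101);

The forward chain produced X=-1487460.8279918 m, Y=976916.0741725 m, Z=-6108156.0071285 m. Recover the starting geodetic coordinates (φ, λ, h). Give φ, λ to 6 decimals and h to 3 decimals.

start: X=-1487460.8280, Y=976916.0742, Z=-6108156.0071 m
→ geod (Bowring, a=6378137.000): φ=-73.85978800°, λ=146.70438800°, h=3694.7070 m

φ=-73.859788°, λ=146.704388°, h=3694.707 m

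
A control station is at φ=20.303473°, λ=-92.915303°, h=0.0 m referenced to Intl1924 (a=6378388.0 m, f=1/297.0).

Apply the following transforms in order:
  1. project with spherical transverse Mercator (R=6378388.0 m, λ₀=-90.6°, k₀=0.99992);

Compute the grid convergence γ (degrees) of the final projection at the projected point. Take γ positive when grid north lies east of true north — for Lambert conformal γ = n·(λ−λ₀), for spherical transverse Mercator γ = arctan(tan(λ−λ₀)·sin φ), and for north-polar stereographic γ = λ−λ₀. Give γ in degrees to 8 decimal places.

-0.80377763

start: φ=20.303473°, λ=-92.915303°, h=0.000 m
→ into tm (λ₀=-90.6°): φ=20.30347300°, λ−λ₀=-2.31530300°
convergence γ = -0.80377763°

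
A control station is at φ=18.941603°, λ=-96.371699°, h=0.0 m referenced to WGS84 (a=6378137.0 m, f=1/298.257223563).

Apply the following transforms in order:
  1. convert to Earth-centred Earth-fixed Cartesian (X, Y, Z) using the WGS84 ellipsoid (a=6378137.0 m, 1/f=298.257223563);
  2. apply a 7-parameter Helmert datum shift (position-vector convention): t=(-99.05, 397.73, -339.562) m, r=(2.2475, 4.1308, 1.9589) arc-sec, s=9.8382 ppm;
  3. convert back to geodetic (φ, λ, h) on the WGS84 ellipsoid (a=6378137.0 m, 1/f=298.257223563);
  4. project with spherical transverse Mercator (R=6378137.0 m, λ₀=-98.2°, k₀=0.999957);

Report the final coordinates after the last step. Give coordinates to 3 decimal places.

start: φ=18.941603°, λ=-96.371699°, h=0.000 m
→ ECEF (a=6378137.000, f=1/298.257223563): X=-669740.2329, Y=-5997610.7371, Z=2057236.4986
→ Helmert 7p (PV): X=-669747.7120, Y=-5997300.7896, Z=2056865.2372
→ geod (Bowring, a=6378137.000): φ=18.93933133°, λ=-96.37209616°, h=-411.0757 m
→ tm (R=6378137.0, λ₀=-98.2°): E=192482.9079, N=2109222.8426

E=192482.908 m, N=2109222.843 m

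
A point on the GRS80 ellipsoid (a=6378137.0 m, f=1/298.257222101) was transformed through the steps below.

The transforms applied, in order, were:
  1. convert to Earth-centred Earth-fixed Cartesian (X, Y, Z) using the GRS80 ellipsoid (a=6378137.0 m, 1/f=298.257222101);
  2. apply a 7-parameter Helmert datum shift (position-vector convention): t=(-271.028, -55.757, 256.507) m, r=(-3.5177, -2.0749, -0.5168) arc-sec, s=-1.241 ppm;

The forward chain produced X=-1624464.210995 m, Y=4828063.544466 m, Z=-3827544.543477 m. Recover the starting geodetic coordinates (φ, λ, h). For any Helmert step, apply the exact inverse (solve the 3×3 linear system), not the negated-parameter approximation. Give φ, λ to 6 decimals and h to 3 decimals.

start: X=-1624464.2110, Y=4828063.5445, Z=-3827544.5435 m
→ Helmert⁻¹: X=-1624245.8002, Y=4828186.5024, Z=-3827707.1206
→ geod (Bowring, a=6378137.000): φ=-37.10631200°, λ=108.59340700°, h=1488.4290 m

φ=-37.106312°, λ=108.593407°, h=1488.429 m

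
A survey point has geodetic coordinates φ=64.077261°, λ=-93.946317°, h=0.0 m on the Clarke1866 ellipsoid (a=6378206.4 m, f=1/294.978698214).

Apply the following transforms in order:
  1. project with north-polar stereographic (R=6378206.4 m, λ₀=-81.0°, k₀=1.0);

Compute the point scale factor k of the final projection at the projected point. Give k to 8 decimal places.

1.05297277

start: φ=64.077261°, λ=-93.946317°, h=0.000 m
→ into stereo (λ₀=-81.0°): φ=64.07726100°, λ−λ₀=-12.94631700°
scale k = 1.05297277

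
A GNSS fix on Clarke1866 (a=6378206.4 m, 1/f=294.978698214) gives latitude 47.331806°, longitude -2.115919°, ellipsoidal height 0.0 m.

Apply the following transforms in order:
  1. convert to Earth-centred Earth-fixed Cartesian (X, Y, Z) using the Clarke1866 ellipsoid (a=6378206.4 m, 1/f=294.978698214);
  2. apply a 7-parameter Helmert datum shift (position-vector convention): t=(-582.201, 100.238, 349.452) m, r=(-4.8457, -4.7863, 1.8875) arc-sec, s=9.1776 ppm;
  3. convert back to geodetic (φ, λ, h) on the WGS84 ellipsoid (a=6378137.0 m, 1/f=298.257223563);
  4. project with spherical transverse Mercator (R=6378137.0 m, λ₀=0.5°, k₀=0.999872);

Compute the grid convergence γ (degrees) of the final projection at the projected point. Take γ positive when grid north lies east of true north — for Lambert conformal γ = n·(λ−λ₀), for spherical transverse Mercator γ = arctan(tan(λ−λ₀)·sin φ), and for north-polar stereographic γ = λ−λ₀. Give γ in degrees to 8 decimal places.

start: φ=47.331806°, λ=-2.115919°, h=0.000 m
→ ECEF (a=6378206.400, f=1/294.978698214): X=4327818.2390, Y=-159897.9563, Z=4666640.0798
→ Helmert 7p (PV): X=4327168.9315, Y=-159649.9495, Z=4667136.5431
→ geod (Bowring, a=6378137.000): φ=47.33705108°, λ=-2.11295684°, h=-139.9288 m
→ into tm (λ₀=0.5°): φ=47.33705108°, λ−λ₀=-2.61295684°
convergence γ = -1.92205746°

-1.92205746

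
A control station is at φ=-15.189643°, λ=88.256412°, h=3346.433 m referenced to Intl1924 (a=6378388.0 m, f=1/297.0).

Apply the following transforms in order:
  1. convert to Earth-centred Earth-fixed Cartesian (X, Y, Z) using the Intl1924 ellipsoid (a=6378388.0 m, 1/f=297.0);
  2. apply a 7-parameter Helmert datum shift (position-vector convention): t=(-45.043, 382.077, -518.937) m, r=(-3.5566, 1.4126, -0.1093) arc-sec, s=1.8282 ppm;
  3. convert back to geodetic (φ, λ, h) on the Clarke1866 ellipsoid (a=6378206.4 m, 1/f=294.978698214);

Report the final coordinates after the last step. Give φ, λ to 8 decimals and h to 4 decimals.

φ=-15.19493831°, λ=88.25700614°, h=4053.1474 m

start: φ=-15.189643°, λ=88.256412°, h=3346.433 m
→ ECEF (a=6378388.000, f=1/297.0): X=187434.3484, Y=6157350.1439, Z=-1661256.5092
→ Helmert 7p (PV): X=187381.5338, Y=6157714.7335, Z=-1661885.9376
→ geod (Bowring, a=6378206.400): φ=-15.19493831°, λ=88.25700614°, h=4053.1474 m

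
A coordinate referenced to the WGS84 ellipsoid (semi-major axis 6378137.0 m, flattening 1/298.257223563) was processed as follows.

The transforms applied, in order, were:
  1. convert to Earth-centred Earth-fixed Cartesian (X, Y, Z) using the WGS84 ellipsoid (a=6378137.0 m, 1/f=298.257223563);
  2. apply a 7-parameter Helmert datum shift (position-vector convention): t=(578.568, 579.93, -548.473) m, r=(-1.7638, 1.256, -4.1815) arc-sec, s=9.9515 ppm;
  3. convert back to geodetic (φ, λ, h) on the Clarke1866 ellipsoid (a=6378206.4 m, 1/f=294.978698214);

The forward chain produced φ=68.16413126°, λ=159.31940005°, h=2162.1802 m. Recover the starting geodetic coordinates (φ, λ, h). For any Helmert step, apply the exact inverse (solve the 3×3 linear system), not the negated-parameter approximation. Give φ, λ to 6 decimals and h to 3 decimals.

φ=68.161532°, λ=159.339980°, h=2597.646 m

start: φ=68.164131°, λ=159.319400°, h=2162.180 m
→ ECEF (a=6378206.400, f=1/294.978698214): X=-2226754.1217, Y=840558.7541, Z=5899746.5042
→ Helmert⁻¹: X=-2227363.4790, Y=839874.8573, Z=5900229.8799
→ geod (Bowring, a=6378137.000): φ=68.16153200°, λ=159.33998000°, h=2597.6460 m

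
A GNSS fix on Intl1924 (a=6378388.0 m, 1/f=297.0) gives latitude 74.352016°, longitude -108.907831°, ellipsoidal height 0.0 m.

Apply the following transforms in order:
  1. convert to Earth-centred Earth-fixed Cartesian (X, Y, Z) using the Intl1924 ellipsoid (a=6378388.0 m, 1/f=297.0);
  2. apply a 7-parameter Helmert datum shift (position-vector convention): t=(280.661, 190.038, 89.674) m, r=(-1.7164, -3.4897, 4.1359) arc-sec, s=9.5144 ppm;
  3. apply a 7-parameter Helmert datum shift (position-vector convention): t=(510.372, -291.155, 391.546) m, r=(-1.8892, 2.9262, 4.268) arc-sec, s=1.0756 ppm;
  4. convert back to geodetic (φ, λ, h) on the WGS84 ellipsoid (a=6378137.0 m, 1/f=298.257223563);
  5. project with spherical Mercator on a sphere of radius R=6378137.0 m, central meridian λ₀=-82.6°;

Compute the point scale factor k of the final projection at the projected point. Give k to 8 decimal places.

start: φ=74.352016°, λ=-108.907831°, h=0.000 m
→ ECEF (a=6378388.000, f=1/297.0): X=-559242.0150, Y=-1632684.0580, Z=6119799.3011
→ Helmert 7p (PV): X=-559037.4760, Y=-1632469.8422, Z=6119951.3260
→ Helmert 7p (PV): X=-558407.1049, Y=-1632718.2674, Z=6120372.3374
→ geod (Bowring, a=6378137.000): φ=74.35502742°, λ=-108.88123643°, h=653.9115 m
→ into merc (λ₀=-82.6°): φ=74.35502742°, λ−λ₀=-26.28123643°
scale k = 3.70815702

3.70815702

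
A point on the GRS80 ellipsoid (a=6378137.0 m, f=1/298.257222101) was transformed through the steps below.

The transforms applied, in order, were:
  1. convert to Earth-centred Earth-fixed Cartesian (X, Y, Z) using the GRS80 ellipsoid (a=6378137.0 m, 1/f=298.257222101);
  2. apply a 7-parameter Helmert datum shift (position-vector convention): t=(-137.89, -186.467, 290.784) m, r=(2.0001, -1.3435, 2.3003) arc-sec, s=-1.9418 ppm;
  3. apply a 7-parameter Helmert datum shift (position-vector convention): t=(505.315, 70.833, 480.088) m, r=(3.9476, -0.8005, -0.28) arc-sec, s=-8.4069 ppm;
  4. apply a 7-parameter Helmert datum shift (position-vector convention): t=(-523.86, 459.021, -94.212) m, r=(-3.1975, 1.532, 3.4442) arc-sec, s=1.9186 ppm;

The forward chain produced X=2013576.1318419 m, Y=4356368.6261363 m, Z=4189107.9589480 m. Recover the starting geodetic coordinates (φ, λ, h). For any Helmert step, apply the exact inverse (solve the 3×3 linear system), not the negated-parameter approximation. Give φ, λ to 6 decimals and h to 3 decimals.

start: X=2013576.1318, Y=4356368.6261, Z=4189107.9589 m
→ Helmert⁻¹: X=2014137.7454, Y=4355802.6741, Z=4189276.6166
→ Helmert⁻¹: X=2013659.7022, Y=4355851.3593, Z=4188740.5643
→ Helmert⁻¹: X=2013877.3632, Y=4356064.4397, Z=4188402.5564
→ geod (Bowring, a=6378137.000): φ=41.30368600°, λ=65.18815400°, h=885.4940 m

φ=41.303686°, λ=65.188154°, h=885.494 m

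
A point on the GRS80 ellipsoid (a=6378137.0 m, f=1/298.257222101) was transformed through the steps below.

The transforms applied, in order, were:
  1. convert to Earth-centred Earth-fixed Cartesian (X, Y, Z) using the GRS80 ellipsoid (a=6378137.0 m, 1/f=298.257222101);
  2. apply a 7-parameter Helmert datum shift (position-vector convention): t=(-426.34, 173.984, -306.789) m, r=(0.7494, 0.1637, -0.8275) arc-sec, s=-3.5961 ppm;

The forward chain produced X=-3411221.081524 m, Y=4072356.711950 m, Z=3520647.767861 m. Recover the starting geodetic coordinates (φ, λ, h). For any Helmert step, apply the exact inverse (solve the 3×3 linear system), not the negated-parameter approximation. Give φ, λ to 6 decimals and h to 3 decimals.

φ=33.715395°, λ=129.949164°, h=1293.939 m

start: X=-3411221.0815, Y=4072356.7120, Z=3520647.7679 m
→ Helmert⁻¹: X=-3410826.1385, Y=4072196.4806, Z=3520949.7166
→ geod (Bowring, a=6378137.000): φ=33.71539500°, λ=129.94916400°, h=1293.9390 m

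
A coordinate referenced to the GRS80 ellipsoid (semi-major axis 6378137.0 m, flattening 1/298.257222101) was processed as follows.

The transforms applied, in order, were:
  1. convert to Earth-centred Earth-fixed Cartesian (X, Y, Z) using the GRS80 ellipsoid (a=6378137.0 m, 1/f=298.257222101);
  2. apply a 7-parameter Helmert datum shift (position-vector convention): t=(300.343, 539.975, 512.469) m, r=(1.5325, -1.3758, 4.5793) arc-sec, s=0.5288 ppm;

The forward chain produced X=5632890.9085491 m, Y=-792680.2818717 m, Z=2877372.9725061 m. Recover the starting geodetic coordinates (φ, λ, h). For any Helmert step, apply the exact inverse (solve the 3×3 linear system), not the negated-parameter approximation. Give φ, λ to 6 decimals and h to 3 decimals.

φ=26.983526°, λ=-8.017104°, h=525.132 m

start: X=5632890.9085, Y=-792680.2819, Z=2877372.9725 m
→ Helmert⁻¹: X=5632589.1630, Y=-793323.5128, Z=2876827.3067
→ geod (Bowring, a=6378137.000): φ=26.98352600°, λ=-8.01710400°, h=525.1320 m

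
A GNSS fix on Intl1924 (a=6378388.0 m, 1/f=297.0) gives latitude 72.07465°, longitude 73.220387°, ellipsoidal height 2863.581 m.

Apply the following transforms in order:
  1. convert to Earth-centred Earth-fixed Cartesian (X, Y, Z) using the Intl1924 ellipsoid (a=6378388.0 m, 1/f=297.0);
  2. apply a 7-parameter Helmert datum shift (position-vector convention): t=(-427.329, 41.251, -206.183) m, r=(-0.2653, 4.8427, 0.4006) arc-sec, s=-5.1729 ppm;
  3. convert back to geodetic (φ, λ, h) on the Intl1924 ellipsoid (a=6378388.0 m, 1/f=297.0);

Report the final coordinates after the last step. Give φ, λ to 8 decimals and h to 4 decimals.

start: φ=72.074650°, λ=73.220387°, h=2863.581 m
→ ECEF (a=6378388.000, f=1/297.0): X=568723.6983, Y=1886128.9982, Z=6049123.4116
→ Helmert 7p (PV): X=568431.7852, Y=1886169.3774, Z=6048870.1587
→ geod (Bowring, a=6378388.000): φ=72.07434036°, λ=73.22885476°, h=2608.5895 m

φ=72.07434036°, λ=73.22885476°, h=2608.5895 m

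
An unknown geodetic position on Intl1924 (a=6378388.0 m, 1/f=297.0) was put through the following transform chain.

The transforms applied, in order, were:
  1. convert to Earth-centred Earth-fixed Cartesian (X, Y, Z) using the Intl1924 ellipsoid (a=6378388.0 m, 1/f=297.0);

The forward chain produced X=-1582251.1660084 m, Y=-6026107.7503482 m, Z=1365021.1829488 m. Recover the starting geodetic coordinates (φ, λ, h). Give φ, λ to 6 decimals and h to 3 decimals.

start: X=-1582251.1660, Y=-6026107.7503, Z=1365021.1829 m
→ geod (Bowring, a=6378388.000): φ=12.43879700°, λ=-104.71184300°, h=748.7540 m

φ=12.438797°, λ=-104.711843°, h=748.754 m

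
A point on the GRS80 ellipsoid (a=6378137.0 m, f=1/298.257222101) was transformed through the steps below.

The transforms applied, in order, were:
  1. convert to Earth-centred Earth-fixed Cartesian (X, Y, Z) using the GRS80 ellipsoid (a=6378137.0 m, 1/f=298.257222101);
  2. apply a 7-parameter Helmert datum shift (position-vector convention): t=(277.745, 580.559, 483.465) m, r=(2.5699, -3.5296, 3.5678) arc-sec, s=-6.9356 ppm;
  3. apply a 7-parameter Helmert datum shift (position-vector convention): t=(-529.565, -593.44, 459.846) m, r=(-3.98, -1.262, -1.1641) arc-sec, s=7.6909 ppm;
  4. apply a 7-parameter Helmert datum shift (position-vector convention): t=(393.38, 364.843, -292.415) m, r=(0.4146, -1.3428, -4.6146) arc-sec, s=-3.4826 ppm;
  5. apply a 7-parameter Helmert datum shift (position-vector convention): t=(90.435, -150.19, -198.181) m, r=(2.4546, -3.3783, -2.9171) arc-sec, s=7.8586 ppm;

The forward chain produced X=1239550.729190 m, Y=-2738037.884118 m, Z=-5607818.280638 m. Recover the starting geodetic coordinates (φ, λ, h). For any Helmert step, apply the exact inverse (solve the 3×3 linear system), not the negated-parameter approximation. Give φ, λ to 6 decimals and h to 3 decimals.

start: X=1239550.7292, Y=-2738037.8841, Z=-5607818.2806 m
→ Helmert⁻¹: X=1239397.4316, Y=-2737915.3815, Z=-5607563.7495
→ Helmert⁻¹: X=1239033.1238, Y=-2738273.3118, Z=-5607293.4246
→ Helmert⁻¹: X=1239534.2952, Y=-2737543.6160, Z=-5607770.5487
→ Helmert⁻¹: X=1239121.8127, Y=-2738234.4738, Z=-5608279.9981
→ geod (Bowring, a=6378137.000): φ=-61.97243400°, λ=-65.65202000°, h=1368.1380 m

φ=-61.972434°, λ=-65.652020°, h=1368.138 m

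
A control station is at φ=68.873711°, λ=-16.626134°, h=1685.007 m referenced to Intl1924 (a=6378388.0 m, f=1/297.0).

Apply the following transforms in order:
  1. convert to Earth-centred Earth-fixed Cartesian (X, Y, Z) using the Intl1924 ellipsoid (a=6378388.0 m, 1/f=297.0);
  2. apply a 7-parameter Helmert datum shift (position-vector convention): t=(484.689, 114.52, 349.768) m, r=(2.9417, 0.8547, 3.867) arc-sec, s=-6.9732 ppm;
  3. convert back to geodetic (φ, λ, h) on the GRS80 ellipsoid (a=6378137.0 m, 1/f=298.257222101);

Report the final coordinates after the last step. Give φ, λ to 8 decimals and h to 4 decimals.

φ=68.87022231°, λ=-16.62072761°, h=2293.9226 m

start: φ=68.873711°, λ=-16.626134°, h=1685.007 m
→ ECEF (a=6378388.000, f=1/297.0): X=2209869.0482, Y=-659888.2802, Z=5928619.5485
→ Helmert 7p (PV): X=2210375.2649, Y=-659812.2809, Z=5928909.4070
→ geod (Bowring, a=6378137.000): φ=68.87022231°, λ=-16.62072761°, h=2293.9226 m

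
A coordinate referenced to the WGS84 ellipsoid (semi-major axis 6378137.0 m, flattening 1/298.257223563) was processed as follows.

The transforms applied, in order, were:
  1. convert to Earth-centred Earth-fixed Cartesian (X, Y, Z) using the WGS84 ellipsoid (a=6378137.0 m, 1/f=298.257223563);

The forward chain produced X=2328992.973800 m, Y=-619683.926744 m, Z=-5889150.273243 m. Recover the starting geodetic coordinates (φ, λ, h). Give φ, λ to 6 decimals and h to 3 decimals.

start: X=2328992.9738, Y=-619683.9267, Z=-5889150.2732 m
→ geod (Bowring, a=6378137.000): φ=-67.87859600°, λ=-14.89969700°, h=3392.7770 m

φ=-67.878596°, λ=-14.899697°, h=3392.777 m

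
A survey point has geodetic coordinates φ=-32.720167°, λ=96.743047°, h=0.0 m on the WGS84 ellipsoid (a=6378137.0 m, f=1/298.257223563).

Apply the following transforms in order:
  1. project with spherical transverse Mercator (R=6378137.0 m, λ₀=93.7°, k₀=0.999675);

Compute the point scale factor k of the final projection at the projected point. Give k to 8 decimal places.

start: φ=-32.720167°, λ=96.743047°, h=0.000 m
→ into tm (λ₀=93.7°): φ=-32.72016700°, λ−λ₀=3.04304700°
scale k = 1.00067354

1.00067354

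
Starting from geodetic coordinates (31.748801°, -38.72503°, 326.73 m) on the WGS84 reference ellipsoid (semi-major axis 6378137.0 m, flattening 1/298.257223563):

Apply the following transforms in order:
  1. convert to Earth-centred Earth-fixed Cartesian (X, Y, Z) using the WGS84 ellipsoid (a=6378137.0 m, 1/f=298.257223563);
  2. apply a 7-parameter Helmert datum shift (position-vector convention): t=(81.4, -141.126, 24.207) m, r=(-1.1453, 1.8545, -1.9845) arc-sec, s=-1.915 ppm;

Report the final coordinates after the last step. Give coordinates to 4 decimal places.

start: φ=31.748801°, λ=-38.725030°, h=326.730 m
→ ECEF (a=6378137.000, f=1/298.257223563): X=4235508.2343, Y=-3396320.9334, Z=3336949.4573
→ Helmert 7p (PV): X=4235578.8489, Y=-3396477.7771, Z=3336948.0515

X=4235578.8489 m, Y=-3396477.7771 m, Z=3336948.0515 m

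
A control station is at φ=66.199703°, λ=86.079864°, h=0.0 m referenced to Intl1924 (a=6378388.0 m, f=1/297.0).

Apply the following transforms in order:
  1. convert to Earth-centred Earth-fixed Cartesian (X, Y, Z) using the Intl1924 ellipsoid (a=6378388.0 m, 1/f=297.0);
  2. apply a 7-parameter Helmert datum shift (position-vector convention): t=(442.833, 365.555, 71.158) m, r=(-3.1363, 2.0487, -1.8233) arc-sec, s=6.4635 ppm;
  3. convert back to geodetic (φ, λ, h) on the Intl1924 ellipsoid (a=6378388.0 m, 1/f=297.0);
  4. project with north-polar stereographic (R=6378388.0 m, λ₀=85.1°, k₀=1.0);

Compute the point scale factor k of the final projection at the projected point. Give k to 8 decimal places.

1.04442450

start: φ=66.199703°, λ=86.079864°, h=0.000 m
→ ECEF (a=6378388.000, f=1/297.0): X=176471.0491, Y=2575233.1356, Z=5813101.9852
→ Helmert 7p (PV): X=176995.5252, Y=2575702.1657, Z=5813169.8062
→ geod (Bowring, a=6378388.000): φ=66.19581474°, λ=86.06896347°, h=265.3910 m
→ into stereo (λ₀=85.1°): φ=66.19581474°, λ−λ₀=0.96896347°
scale k = 1.04442450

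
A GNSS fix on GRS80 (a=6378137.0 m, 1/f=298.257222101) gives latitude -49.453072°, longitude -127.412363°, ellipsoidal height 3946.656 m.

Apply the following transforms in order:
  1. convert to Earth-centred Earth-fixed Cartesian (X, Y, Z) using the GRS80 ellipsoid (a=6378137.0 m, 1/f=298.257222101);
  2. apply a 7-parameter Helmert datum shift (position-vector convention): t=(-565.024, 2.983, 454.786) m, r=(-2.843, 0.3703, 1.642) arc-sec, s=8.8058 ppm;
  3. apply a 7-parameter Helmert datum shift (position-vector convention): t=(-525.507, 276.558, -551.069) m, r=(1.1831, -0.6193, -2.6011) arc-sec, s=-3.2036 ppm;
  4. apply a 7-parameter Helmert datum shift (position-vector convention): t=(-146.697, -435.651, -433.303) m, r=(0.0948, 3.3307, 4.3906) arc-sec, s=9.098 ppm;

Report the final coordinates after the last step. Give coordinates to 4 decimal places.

X=-2526769.3928 m, Y=-3301994.4438 m, Z=-4827002.2488 m

start: φ=-49.453072°, λ=-127.412363°, h=3946.656 m
→ ECEF (a=6378137.000, f=1/298.257222101): X=-2525477.8409, Y=-3301711.1428, Z=-4826464.5118
→ Helmert 7p (PV): X=-2526047.4847, Y=-3301823.8636, Z=-4826002.1840
→ Helmert 7p (PV): X=-2526592.0469, Y=-3301477.1922, Z=-4826564.3153
→ Helmert 7p (PV): X=-2526769.3928, Y=-3301994.4438, Z=-4827002.2488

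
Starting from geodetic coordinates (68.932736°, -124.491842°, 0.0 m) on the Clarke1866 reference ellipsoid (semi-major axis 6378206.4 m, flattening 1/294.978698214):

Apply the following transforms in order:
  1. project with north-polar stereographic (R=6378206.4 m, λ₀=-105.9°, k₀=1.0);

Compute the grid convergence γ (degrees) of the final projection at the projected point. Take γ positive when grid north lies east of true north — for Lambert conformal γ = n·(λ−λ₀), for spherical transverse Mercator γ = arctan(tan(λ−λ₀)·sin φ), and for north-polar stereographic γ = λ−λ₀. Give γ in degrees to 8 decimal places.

-18.59184200

start: φ=68.932736°, λ=-124.491842°, h=0.000 m
→ into stereo (λ₀=-105.9°): φ=68.93273600°, λ−λ₀=-18.59184200°
convergence γ = -18.59184200°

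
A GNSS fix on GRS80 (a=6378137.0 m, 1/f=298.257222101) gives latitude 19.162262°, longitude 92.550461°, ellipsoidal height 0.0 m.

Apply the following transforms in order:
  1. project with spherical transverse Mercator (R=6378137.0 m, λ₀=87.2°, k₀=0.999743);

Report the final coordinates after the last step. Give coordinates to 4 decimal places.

E=563107.0074 m, N=2141232.8657 m

start: φ=19.162262°, λ=92.550461°, h=0.000 m
→ tm (R=6378137.0, λ₀=87.2°): E=563107.0074, N=2141232.8657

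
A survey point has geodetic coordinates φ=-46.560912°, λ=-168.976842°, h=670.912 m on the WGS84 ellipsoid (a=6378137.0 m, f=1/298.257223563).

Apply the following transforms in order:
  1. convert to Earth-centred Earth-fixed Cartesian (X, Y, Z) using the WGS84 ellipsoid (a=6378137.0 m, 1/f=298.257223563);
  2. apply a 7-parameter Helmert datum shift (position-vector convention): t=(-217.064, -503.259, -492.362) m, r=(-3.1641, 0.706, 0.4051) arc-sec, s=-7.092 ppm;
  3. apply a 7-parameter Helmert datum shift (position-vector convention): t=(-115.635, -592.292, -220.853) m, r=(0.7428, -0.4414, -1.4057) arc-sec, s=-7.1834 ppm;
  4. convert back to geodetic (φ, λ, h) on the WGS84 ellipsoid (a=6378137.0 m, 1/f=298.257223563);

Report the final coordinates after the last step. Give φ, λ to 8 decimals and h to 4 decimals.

φ=-46.56162323°, λ=-168.96325054°, h=1466.4622 m

start: φ=-46.560912°, λ=-168.976842°, h=670.912 m
→ ECEF (a=6378137.000, f=1/298.257223563): X=-4312655.6634, Y=-840104.4478, Z=-4608825.8441
→ Helmert 7p (PV): X=-4312856.2670, Y=-840680.9175, Z=-4609257.8720
→ Helmert 7p (PV): X=-4312936.7867, Y=-841221.1798, Z=-4609457.8716
→ geod (Bowring, a=6378137.000): φ=-46.56162323°, λ=-168.96325054°, h=1466.4622 m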